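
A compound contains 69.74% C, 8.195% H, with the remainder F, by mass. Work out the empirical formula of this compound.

C5H7F

Assume 100 g: 69.74 g C, 8.195 g H, 22.065 g F.
Moles — C: 69.74 / 12.01 = 5.807 mol; H: 8.195 / 1.008 = 8.13 mol; F: 22.065 / 19.00 = 1.161 mol
Smallest is F at 1.161 mol; normalising gives C 5.000, H 7.001, F 1.000
Ratio ≈ 5:7:1, so the empirical formula is C5H7F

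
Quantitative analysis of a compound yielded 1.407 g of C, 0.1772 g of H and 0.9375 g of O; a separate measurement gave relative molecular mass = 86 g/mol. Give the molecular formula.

Moles — C: 1.407 / 12.01 = 0.1172 mol; H: 0.1772 / 1.008 = 0.1758 mol; O: 0.9375 / 16.00 = 0.05859 mol
Smallest is O at 0.05859 mol; normalising gives C 1.999, H 3.000, O 1.000
→ C2H3O
Empirical-formula mass = 43.04 g/mol
n = 86 / 43.04 = 2.00 ≈ 2
Molecular formula = (C2H3O)×2 = C4H6O2

C4H6O2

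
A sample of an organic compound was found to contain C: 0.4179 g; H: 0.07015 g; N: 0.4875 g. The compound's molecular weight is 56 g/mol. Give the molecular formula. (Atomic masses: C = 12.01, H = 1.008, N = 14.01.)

C: 0.4179 g ÷ 12.01 g/mol = 0.0348 mol
H: 0.07015 g ÷ 1.008 g/mol = 0.06959 mol
N: 0.4875 g ÷ 14.01 g/mol = 0.0348 mol
Ratios (÷ 0.0348): C 1.000, H 2.000, N 1.000
→ CH2N
Empirical-formula mass = 28.04 g/mol
n = 56 / 28.04 = 2.00 ≈ 2
Molecular formula = (CH2N)×2 = C2H4N2

C2H4N2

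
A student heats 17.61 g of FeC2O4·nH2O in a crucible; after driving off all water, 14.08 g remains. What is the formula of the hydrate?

Mass of water lost = 17.61 − 14.08 = 3.53 g → 3.53 / 18.02 = 0.1959 mol H2O
Molar mass of FeC2O4 = 143.87 g/mol → mol FeC2O4 = 14.08 / 143.87 = 0.09787
n = 0.1959 / 0.09787 = 2.00 ≈ 2 → FeC2O4·2H2O

FeC2O4·2H2O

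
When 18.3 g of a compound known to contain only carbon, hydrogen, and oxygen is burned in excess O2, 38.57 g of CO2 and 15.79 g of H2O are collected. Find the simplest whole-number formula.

mol C = 38.57 / 44.01 = 0.8764; mass C = 0.8764 × 12.01 = 10.53 g
mol H = 2 × (15.79 / 18.02) = 1.752; mass H = 1.752 × 1.008 = 1.767 g
mass O = 18.3 − (12.29) = 6.008 g → mol O = 0.3755
Ratios (÷ 0.3755): C 2.334, H 4.667, O 1.000
×3: C 7.00, H 14.00, O 3.00 → C7H14O3

C7H14O3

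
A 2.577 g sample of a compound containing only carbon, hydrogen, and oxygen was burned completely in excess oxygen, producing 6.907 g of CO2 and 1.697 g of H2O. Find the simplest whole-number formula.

mol C = 6.907 / 44.01 = 0.1569; mass C = 0.1569 × 12.01 = 1.885 g
mol H = 2 × (1.697 / 18.02) = 0.1883; mass H = 0.1883 × 1.008 = 0.1899 g
mass O = 2.577 − (2.075) = 0.5023 g → mol O = 0.03139
Divide by the smallest (0.03139 mol O): C 4.999, H 6.000, O 1.000
→ C5H6O

C5H6O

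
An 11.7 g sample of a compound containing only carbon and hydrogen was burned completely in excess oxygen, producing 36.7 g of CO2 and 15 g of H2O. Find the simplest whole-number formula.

mol C = 36.7 / 44.01 = 0.8339; mass C = 0.8339 × 12.01 = 10.02 g
mol H = 2 × (15 / 18.02) = 1.665; mass H = 1.665 × 1.008 = 1.678 g
Divide by the smallest (0.8339 mol C): C 1.000, H 1.996
Ratio ≈ 1:2, so the empirical formula is CH2

CH2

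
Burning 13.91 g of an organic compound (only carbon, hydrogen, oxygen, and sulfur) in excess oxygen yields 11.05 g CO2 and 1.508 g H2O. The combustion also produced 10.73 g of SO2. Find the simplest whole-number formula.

C3H2O4S2

mol C = 11.05 / 44.01 = 0.2511; mass C = 0.2511 × 12.01 = 3.015 g
mol H = 2 × (1.508 / 18.02) = 0.1674; mass H = 0.1674 × 1.008 = 0.1687 g
mol S = 10.73 / 64.07 = 0.1675; mass S = 5.371 g
mass O = 13.91 − (8.555) = 5.355 g → mol O = 0.3347
Divide by the smallest (0.1674 mol H): C 1.500, H 1.000, O 2.000, S 1.001
Scaling by 2: C 3.00, H 2.00, O 4.00, S 2.00 → C3H2O4S2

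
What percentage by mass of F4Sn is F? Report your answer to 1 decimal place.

39.0%

Molar mass = 4(19.00) + 1(118.71) = 194.710 g/mol
Mass of F per mole = 4 × 19.00 = 76.000 g
% F = 76.000 / 194.710 × 100 = 39.0%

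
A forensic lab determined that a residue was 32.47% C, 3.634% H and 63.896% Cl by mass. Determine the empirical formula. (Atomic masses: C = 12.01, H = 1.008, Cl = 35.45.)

Assume 100 g: 32.47 g C, 3.634 g H, 63.896 g Cl.
C: 32.47 g ÷ 12.01 g/mol = 2.704 mol
H: 3.634 g ÷ 1.008 g/mol = 3.605 mol
Cl: 63.896 g ÷ 35.45 g/mol = 1.802 mol
Divide by the smallest (1.802 mol Cl): C 1.500, H 2.000, Cl 1.000
Scaling by 2: C 3.00, H 4.00, Cl 2.00 → C3H4Cl2

C3H4Cl2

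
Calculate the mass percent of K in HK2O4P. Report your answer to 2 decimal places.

Molar mass = 1(1.008) + 2(39.10) + 4(16.00) + 1(30.97) = 174.178 g/mol
Mass of K per mole = 2 × 39.10 = 78.200 g
% K = 78.200 / 174.178 × 100 = 44.90%

44.90%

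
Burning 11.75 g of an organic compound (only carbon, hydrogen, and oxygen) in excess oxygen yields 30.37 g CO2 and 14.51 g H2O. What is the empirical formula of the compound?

C6H14O

mol C = 30.37 / 44.01 = 0.6901; mass C = 0.6901 × 12.01 = 8.288 g
mol H = 2 × (14.51 / 18.02) = 1.610; mass H = 1.610 × 1.008 = 1.623 g
mass O = 11.75 − (9.911) = 1.839 g → mol O = 0.1149
Divide by the smallest (0.1149 mol O): C 6.004, H 14.012, O 1.000
Ratio ≈ 6:14:1, so the empirical formula is C6H14O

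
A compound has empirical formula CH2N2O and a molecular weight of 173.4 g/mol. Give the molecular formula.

C3H6N6O3

Empirical-formula mass = 58.05 g/mol
n = 173.4 / 58.05 = 2.99 ≈ 3
Molecular formula = (CH2N2O)3 = C3H6N6O3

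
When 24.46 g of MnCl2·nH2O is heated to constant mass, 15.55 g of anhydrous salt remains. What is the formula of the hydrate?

MnCl2·4H2O

Mass of water lost = 24.46 − 15.55 = 8.91 g → 8.91 / 18.02 = 0.4945 mol H2O
Molar mass of MnCl2 = 125.84 g/mol → mol MnCl2 = 15.55 / 125.84 = 0.1236
n = 0.4945 / 0.1236 = 4.00 ≈ 4 → MnCl2·4H2O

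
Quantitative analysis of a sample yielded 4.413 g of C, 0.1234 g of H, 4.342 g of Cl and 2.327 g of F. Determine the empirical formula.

C3HClF

Moles — C: 4.413 / 12.01 = 0.3674 mol; H: 0.1234 / 1.008 = 0.1224 mol; Cl: 4.342 / 35.45 = 0.1225 mol; F: 2.327 / 19.00 = 0.1225 mol
Smallest is H at 0.1224 mol; normalising gives C 3.001, H 1.000, Cl 1.001, F 1.000
Ratio ≈ 3:1:1:1, so the empirical formula is C3HClF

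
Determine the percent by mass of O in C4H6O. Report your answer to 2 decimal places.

Molar mass = 4(12.01) + 6(1.008) + 1(16.00) = 70.088 g/mol
Mass of O per mole = 1 × 16.00 = 16.000 g
% O = 16.000 / 70.088 × 100 = 22.83%

22.83%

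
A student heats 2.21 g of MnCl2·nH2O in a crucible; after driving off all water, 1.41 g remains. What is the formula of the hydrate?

Mass of water lost = 2.21 − 1.41 = 0.8 g → 0.8 / 18.02 = 0.0444 mol H2O
Molar mass of MnCl2 = 125.84 g/mol → mol MnCl2 = 1.41 / 125.84 = 0.0112
n = 0.0444 / 0.0112 = 3.96 ≈ 4 → MnCl2·4H2O

MnCl2·4H2O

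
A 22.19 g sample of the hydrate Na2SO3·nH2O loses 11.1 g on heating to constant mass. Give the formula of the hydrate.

Na2SO3·7H2O

Mass of anhydrous Na2SO3 = 22.19 − 11.1 = 11.09 g
mol H2O = 11.1 / 18.02 = 0.616
Molar mass of Na2SO3 = 126.05 g/mol → mol Na2SO3 = 11.09 / 126.05 = 0.08798
n = 0.616 / 0.08798 = 7.00 ≈ 7 → Na2SO3·7H2O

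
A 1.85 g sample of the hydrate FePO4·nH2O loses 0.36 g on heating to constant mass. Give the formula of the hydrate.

FePO4·2H2O

Mass of anhydrous FePO4 = 1.85 − 0.36 = 1.49 g
mol H2O = 0.36 / 18.02 = 0.01998
Molar mass of FePO4 = 150.82 g/mol → mol FePO4 = 1.49 / 150.82 = 0.009879
n = 0.01998 / 0.009879 = 2.02 ≈ 2 → FePO4·2H2O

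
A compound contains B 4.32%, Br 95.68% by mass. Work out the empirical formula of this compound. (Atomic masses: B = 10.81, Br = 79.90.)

BBr3

Assume 100 g: 4.32 g B, 95.68 g Br.
B: 4.32 g ÷ 10.81 g/mol = 0.3996 mol
Br: 95.68 g ÷ 79.90 g/mol = 1.197 mol
Ratios (÷ 0.3996): B 1.000, Br 2.997
≈ 1:3 → BBr3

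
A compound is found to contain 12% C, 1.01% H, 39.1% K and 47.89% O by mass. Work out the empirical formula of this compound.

Assume 100 g: 12 g C, 1.01 g H, 39.1 g K, 47.89 g O.
Moles — C: 12 / 12.01 = 0.9992 mol; H: 1.01 / 1.008 = 1.002 mol; K: 39.1 / 39.10 = 1 mol; O: 47.89 / 16.00 = 2.993 mol
Ratios (÷ 0.9992): C 1.000, H 1.003, K 1.001, O 2.996
→ CHKO3

CHKO3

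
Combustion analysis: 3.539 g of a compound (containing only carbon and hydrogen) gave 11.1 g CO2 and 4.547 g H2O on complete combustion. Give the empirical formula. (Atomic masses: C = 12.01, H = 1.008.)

CH2

mol C = 11.1 / 44.01 = 0.2522; mass C = 0.2522 × 12.01 = 3.029 g
mol H = 2 × (4.547 / 18.02) = 0.5047; mass H = 0.5047 × 1.008 = 0.5087 g
Smallest is C at 0.2522 mol; normalising gives C 1.000, H 2.001
≈ 1:2 → CH2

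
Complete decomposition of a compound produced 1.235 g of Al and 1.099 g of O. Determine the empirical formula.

Al2O3

Al: 1.235 g ÷ 26.98 g/mol = 0.04577 mol
O: 1.099 g ÷ 16.00 g/mol = 0.06869 mol
Smallest is Al at 0.04577 mol; normalising gives Al 1.000, O 1.501
Multiply by 2: Al 2.00, O 3.00 → Al2O3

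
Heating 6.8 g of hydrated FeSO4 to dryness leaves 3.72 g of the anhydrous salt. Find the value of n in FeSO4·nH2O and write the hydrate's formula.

FeSO4·7H2O

Mass of water lost = 6.8 − 3.72 = 3.08 g → 3.08 / 18.02 = 0.1709 mol H2O
Molar mass of FeSO4 = 151.92 g/mol → mol FeSO4 = 3.72 / 151.92 = 0.02449
n = 0.1709 / 0.02449 = 6.98 ≈ 7 → FeSO4·7H2O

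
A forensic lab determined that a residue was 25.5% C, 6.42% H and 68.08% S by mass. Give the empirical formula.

Assume 100 g: 25.5 g C, 6.42 g H, 68.08 g S.
Moles — C: 25.5 / 12.01 = 2.123 mol; H: 6.42 / 1.008 = 6.369 mol; S: 68.08 / 32.07 = 2.123 mol
Smallest is S at 2.123 mol; normalising gives C 1.000, H 3.000, S 1.000
→ CH3S

CH3S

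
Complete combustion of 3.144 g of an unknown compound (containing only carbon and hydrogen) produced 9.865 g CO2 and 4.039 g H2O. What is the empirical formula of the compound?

mol C = 9.865 / 44.01 = 0.2242; mass C = 0.2242 × 12.01 = 2.692 g
mol H = 2 × (4.039 / 18.02) = 0.4483; mass H = 0.4483 × 1.008 = 0.4519 g
Divide by the smallest (0.2242 mol C): C 1.000, H 2.000
→ CH2

CH2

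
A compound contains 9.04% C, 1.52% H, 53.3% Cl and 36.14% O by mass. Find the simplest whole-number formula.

Assume 100 g: 9.04 g C, 1.52 g H, 53.3 g Cl, 36.14 g O.
C: 9.04 g ÷ 12.01 g/mol = 0.7527 mol
H: 1.52 g ÷ 1.008 g/mol = 1.508 mol
Cl: 53.3 g ÷ 35.45 g/mol = 1.504 mol
O: 36.14 g ÷ 16.00 g/mol = 2.259 mol
Divide by the smallest (0.7527 mol C): C 1.000, H 2.003, Cl 1.997, O 3.001
≈ 1:2:2:3 → CH2Cl2O3

CH2Cl2O3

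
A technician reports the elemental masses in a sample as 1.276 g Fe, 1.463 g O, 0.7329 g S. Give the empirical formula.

FeO4S

Moles — Fe: 1.276 / 55.85 = 0.02285 mol; O: 1.463 / 16.00 = 0.09144 mol; S: 0.7329 / 32.07 = 0.02285 mol
Ratios (÷ 0.02285): Fe 1.000, O 4.002, S 1.000
Ratio ≈ 1:4:1, so the empirical formula is FeO4S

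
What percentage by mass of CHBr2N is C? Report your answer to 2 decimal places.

Molar mass = 1(12.01) + 1(1.008) + 2(79.90) + 1(14.01) = 186.828 g/mol
Mass of C per mole = 1 × 12.01 = 12.010 g
% C = 12.010 / 186.828 × 100 = 6.43%

6.43%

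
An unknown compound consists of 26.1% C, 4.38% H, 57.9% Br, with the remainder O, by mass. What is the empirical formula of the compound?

C3H6BrO

Assume 100 g: 26.1 g C, 4.38 g H, 57.9 g Br, 11.62 g O.
n(C) = 26.1/12.01 = 2.173, n(H) = 4.38/1.008 = 4.345, n(Br) = 57.9/79.90 = 0.7247, n(O) = 11.62/16.00 = 0.7262
Smallest is Br at 0.7247 mol; normalising gives C 2.999, H 5.996, Br 1.000, O 1.002
≈ 3:6:1:1 → C3H6BrO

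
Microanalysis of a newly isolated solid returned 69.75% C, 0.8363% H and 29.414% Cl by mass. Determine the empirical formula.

Assume 100 g: 69.75 g C, 0.8363 g H, 29.414 g Cl.
C: 69.75 g ÷ 12.01 g/mol = 5.808 mol
H: 0.8363 g ÷ 1.008 g/mol = 0.8297 mol
Cl: 29.414 g ÷ 35.45 g/mol = 0.8297 mol
Divide by the smallest (0.8297 mol H): C 7.000, H 1.000, Cl 1.000
≈ 7:1:1 → C7HCl

C7HCl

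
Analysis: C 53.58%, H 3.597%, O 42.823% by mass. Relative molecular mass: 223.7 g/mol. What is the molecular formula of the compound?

Assume 100 g: 53.58 g C, 3.597 g H, 42.823 g O.
C: 53.58 g ÷ 12.01 g/mol = 4.461 mol
H: 3.597 g ÷ 1.008 g/mol = 3.568 mol
O: 42.823 g ÷ 16.00 g/mol = 2.676 mol
Divide by the smallest (2.676 mol O): C 1.667, H 1.333, O 1.000
Multiply by 3: C 5.00, H 4.00, O 3.00 → C5H4O3
Empirical-formula mass = 112.08 g/mol
n = 223.7 / 112.08 = 2.00 ≈ 2
Molecular formula = (C5H4O3)×2 = C10H8O6

C10H8O6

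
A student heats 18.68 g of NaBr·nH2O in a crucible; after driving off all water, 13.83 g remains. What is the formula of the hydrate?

Mass of water lost = 18.68 − 13.83 = 4.85 g → 4.85 / 18.02 = 0.2691 mol H2O
Molar mass of NaBr = 102.89 g/mol → mol NaBr = 13.83 / 102.89 = 0.1344
n = 0.2691 / 0.1344 = 2.00 ≈ 2 → NaBr·2H2O

NaBr·2H2O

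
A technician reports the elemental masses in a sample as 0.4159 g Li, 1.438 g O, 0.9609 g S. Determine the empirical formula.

Li2O3S

Moles — Li: 0.4159 / 6.94 = 0.05993 mol; O: 1.438 / 16.00 = 0.08987 mol; S: 0.9609 / 32.07 = 0.02996 mol
Divide by the smallest (0.02996 mol S): Li 2.000, O 3.000, S 1.000
→ Li2O3S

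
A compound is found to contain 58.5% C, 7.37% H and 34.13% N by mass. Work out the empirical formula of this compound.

C2H3N

Assume 100 g: 58.5 g C, 7.37 g H, 34.13 g N.
C: 58.5 g ÷ 12.01 g/mol = 4.871 mol
H: 7.37 g ÷ 1.008 g/mol = 7.312 mol
N: 34.13 g ÷ 14.01 g/mol = 2.436 mol
Smallest is N at 2.436 mol; normalising gives C 1.999, H 3.001, N 1.000
≈ 2:3:1 → C2H3N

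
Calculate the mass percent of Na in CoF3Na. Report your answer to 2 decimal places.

Molar mass = 1(58.93) + 3(19.00) + 1(22.99) = 138.920 g/mol
Mass of Na per mole = 1 × 22.99 = 22.990 g
% Na = 22.990 / 138.920 × 100 = 16.55%

16.55%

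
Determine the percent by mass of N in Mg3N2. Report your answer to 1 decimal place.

Molar mass = 3(24.31) + 2(14.01) = 100.950 g/mol
Mass of N per mole = 2 × 14.01 = 28.020 g
% N = 28.020 / 100.950 × 100 = 27.8%

27.8%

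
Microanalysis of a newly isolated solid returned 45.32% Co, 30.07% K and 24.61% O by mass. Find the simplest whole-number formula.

Assume 100 g: 45.32 g Co, 30.07 g K, 24.61 g O.
Co: 45.32 g ÷ 58.93 g/mol = 0.769 mol
K: 30.07 g ÷ 39.10 g/mol = 0.7691 mol
O: 24.61 g ÷ 16.00 g/mol = 1.538 mol
Smallest is Co at 0.769 mol; normalising gives Co 1.000, K 1.000, O 2.000
≈ 1:1:2 → CoKO2

CoKO2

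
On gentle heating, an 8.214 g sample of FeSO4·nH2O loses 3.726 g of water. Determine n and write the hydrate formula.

FeSO4·7H2O

Mass of anhydrous FeSO4 = 8.214 − 3.726 = 4.488 g
mol H2O = 3.726 / 18.02 = 0.2068
Molar mass of FeSO4 = 151.92 g/mol → mol FeSO4 = 4.488 / 151.92 = 0.02954
n = 0.2068 / 0.02954 = 7.00 ≈ 7 → FeSO4·7H2O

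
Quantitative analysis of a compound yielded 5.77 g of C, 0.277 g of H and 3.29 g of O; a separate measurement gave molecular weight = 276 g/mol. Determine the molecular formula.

C: 5.77 g ÷ 12.01 g/mol = 0.4804 mol
H: 0.277 g ÷ 1.008 g/mol = 0.2748 mol
O: 3.29 g ÷ 16.00 g/mol = 0.2056 mol
Divide by the smallest (0.2056 mol O): C 2.336, H 1.336, O 1.000
Scaling by 3: C 7.01, H 4.01, O 3.00 → C7H4O3
Empirical-formula mass = 136.10 g/mol
n = 276 / 136.10 = 2.03 ≈ 2
Molecular formula = (C7H4O3)×2 = C14H8O6

C14H8O6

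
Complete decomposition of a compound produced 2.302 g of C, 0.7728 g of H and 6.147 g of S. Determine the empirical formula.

CH4S

Moles — C: 2.302 / 12.01 = 0.1917 mol; H: 0.7728 / 1.008 = 0.7667 mol; S: 6.147 / 32.07 = 0.1917 mol
Ratios (÷ 0.1917): C 1.000, H 4.000, S 1.000
≈ 1:4:1 → CH4S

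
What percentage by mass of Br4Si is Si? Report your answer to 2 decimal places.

Molar mass = 4(79.90) + 1(28.09) = 347.690 g/mol
Mass of Si per mole = 1 × 28.09 = 28.090 g
% Si = 28.090 / 347.690 × 100 = 8.08%

8.08%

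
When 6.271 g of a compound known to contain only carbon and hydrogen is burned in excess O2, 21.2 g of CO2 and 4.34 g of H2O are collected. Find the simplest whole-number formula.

mol C = 21.2 / 44.01 = 0.4817; mass C = 0.4817 × 12.01 = 5.785 g
mol H = 2 × (4.34 / 18.02) = 0.4817; mass H = 0.4817 × 1.008 = 0.4855 g
Ratios (÷ 0.4817): C 1.000, H 1.000
→ CH

CH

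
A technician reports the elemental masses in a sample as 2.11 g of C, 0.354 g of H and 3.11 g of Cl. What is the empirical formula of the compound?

C2H4Cl

n(C) = 2.11/12.01 = 0.1757, n(H) = 0.354/1.008 = 0.3512, n(Cl) = 3.11/35.45 = 0.08773
Smallest is Cl at 0.08773 mol; normalising gives C 2.003, H 4.003, Cl 1.000
Ratio ≈ 2:4:1, so the empirical formula is C2H4Cl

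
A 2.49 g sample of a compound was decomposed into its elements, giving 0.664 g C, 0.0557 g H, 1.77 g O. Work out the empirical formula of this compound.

CHO2

n(C) = 0.664/12.01 = 0.05529, n(H) = 0.0557/1.008 = 0.05526, n(O) = 1.77/16.00 = 0.1106
Divide by the smallest (0.05526 mol H): C 1.001, H 1.000, O 2.002
≈ 1:1:2 → CHO2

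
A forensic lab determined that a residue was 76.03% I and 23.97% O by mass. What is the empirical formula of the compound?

I2O5

Assume 100 g: 76.03 g I, 23.97 g O.
Moles — I: 76.03 / 126.90 = 0.5991 mol; O: 23.97 / 16.00 = 1.498 mol
Divide by the smallest (0.5991 mol I): I 1.000, O 2.500
Scaling by 2: I 2.00, O 5.00 → I2O5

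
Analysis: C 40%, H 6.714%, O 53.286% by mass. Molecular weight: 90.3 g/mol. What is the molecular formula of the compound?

Assume 100 g: 40 g C, 6.714 g H, 53.286 g O.
C: 40 g ÷ 12.01 g/mol = 3.331 mol
H: 6.714 g ÷ 1.008 g/mol = 6.661 mol
O: 53.286 g ÷ 16.00 g/mol = 3.33 mol
Smallest is O at 3.33 mol; normalising gives C 1.000, H 2.000, O 1.000
→ CH2O
Empirical-formula mass = 30.03 g/mol
n = 90.3 / 30.03 = 3.01 ≈ 3
Molecular formula = (CH2O)×3 = C3H6O3

C3H6O3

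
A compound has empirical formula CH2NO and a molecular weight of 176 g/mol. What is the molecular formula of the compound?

C4H8N4O4

Empirical-formula mass = 44.04 g/mol
n = 176 / 44.04 = 4.00 ≈ 4
Molecular formula = (CH2NO)4 = C4H8N4O4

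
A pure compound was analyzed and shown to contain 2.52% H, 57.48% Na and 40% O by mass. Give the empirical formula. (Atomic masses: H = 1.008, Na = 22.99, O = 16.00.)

Assume 100 g: 2.52 g H, 57.48 g Na, 40 g O.
n(H) = 2.52/1.008 = 2.5, n(Na) = 57.48/22.99 = 2.5, n(O) = 40/16.00 = 2.5
Ratios (÷ 2.5): H 1.000, Na 1.000, O 1.000
Ratio ≈ 1:1:1, so the empirical formula is HNaO

HNaO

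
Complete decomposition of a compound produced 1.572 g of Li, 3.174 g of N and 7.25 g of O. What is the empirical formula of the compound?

LiNO2

n(Li) = 1.572/6.94 = 0.2265, n(N) = 3.174/14.01 = 0.2266, n(O) = 7.25/16.00 = 0.4531
Ratios (÷ 0.2265): Li 1.000, N 1.000, O 2.000
Ratio ≈ 1:1:2, so the empirical formula is LiNO2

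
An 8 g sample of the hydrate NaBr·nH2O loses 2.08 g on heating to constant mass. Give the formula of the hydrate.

NaBr·2H2O

Mass of anhydrous NaBr = 8 − 2.08 = 5.92 g
mol H2O = 2.08 / 18.02 = 0.1154
Molar mass of NaBr = 102.89 g/mol → mol NaBr = 5.92 / 102.89 = 0.05754
n = 0.1154 / 0.05754 = 2.01 ≈ 2 → NaBr·2H2O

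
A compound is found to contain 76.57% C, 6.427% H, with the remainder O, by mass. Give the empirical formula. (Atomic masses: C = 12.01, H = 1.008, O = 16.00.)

C6H6O

Assume 100 g: 76.57 g C, 6.427 g H, 17.003 g O.
Moles — C: 76.57 / 12.01 = 6.376 mol; H: 6.427 / 1.008 = 6.376 mol; O: 17.003 / 16.00 = 1.063 mol
Smallest is O at 1.063 mol; normalising gives C 5.999, H 6.000, O 1.000
≈ 6:6:1 → C6H6O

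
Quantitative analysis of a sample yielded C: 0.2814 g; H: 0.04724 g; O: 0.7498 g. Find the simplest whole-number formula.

CH2O2

Moles — C: 0.2814 / 12.01 = 0.02343 mol; H: 0.04724 / 1.008 = 0.04687 mol; O: 0.7498 / 16.00 = 0.04686 mol
Smallest is C at 0.02343 mol; normalising gives C 1.000, H 2.000, O 2.000
→ CH2O2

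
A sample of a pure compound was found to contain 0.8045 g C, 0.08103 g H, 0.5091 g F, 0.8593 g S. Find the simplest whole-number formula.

C5H6F2S2

n(C) = 0.8045/12.01 = 0.06699, n(H) = 0.08103/1.008 = 0.08039, n(F) = 0.5091/19.00 = 0.02679, n(S) = 0.8593/32.07 = 0.02679
Ratios (÷ 0.02679): C 2.500, H 3.000, F 1.000, S 1.000
Multiply by 2: C 5.00, H 6.00, F 2.00, S 2.00 → C5H6F2S2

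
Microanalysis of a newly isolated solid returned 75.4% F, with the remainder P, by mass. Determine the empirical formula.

F5P

Assume 100 g: 75.4 g F, 24.6 g P.
n(F) = 75.4/19.00 = 3.968, n(P) = 24.6/30.97 = 0.7943
Smallest is P at 0.7943 mol; normalising gives F 4.996, P 1.000
≈ 5:1 → F5P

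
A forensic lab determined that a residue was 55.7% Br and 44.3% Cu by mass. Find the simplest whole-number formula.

Assume 100 g: 55.7 g Br, 44.3 g Cu.
n(Br) = 55.7/79.90 = 0.6971, n(Cu) = 44.3/63.55 = 0.6971
Divide by the smallest (0.6971 mol Cu): Br 1.000, Cu 1.000
≈ 1:1 → BrCu

BrCu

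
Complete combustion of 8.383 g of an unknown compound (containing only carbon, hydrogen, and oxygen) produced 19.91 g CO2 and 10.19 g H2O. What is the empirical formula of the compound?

mol C = 19.91 / 44.01 = 0.4524; mass C = 0.4524 × 12.01 = 5.433 g
mol H = 2 × (10.19 / 18.02) = 1.131; mass H = 1.131 × 1.008 = 1.140 g
mass O = 8.383 − (6.573) = 1.810 g → mol O = 0.1131
Smallest is O at 0.1131 mol; normalising gives C 4.000, H 9.999, O 1.000
→ C4H10O

C4H10O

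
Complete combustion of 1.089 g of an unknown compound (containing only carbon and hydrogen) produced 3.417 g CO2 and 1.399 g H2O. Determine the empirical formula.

CH2

mol C = 3.417 / 44.01 = 0.07764; mass C = 0.07764 × 12.01 = 0.9325 g
mol H = 2 × (1.399 / 18.02) = 0.1553; mass H = 0.1553 × 1.008 = 0.1565 g
Divide by the smallest (0.07764 mol C): C 1.000, H 2.000
≈ 1:2 → CH2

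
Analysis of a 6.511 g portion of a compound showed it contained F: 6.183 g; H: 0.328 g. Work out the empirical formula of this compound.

FH

n(F) = 6.183/19.00 = 0.3254, n(H) = 0.328/1.008 = 0.3254
Smallest is H at 0.3254 mol; normalising gives F 1.000, H 1.000
≈ 1:1 → FH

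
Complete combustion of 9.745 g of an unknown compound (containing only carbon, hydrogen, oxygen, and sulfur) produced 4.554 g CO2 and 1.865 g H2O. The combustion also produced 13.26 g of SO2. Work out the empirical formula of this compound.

CH2OS2

mol C = 4.554 / 44.01 = 0.1035; mass C = 0.1035 × 12.01 = 1.243 g
mol H = 2 × (1.865 / 18.02) = 0.2070; mass H = 0.2070 × 1.008 = 0.2086 g
mol S = 13.26 / 64.07 = 0.2070; mass S = 6.637 g
mass O = 9.745 − (8.089) = 1.656 g → mol O = 0.1035
Ratios (÷ 0.1035): C 1.000, H 2.000, O 1.000, S 2.000
≈ 1:2:1:2 → CH2OS2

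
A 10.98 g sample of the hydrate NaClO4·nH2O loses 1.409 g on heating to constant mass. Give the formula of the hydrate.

NaClO4·H2O

Mass of anhydrous NaClO4 = 10.98 − 1.409 = 9.571 g
mol H2O = 1.409 / 18.02 = 0.07819
Molar mass of NaClO4 = 122.44 g/mol → mol NaClO4 = 9.571 / 122.44 = 0.07817
n = 0.07819 / 0.07817 = 1.00 ≈ 1 → NaClO4·H2O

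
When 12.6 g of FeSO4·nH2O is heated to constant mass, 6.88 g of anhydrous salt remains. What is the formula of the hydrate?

Mass of water lost = 12.6 − 6.88 = 5.72 g → 5.72 / 18.02 = 0.3174 mol H2O
Molar mass of FeSO4 = 151.92 g/mol → mol FeSO4 = 6.88 / 151.92 = 0.04529
n = 0.3174 / 0.04529 = 7.01 ≈ 7 → FeSO4·7H2O

FeSO4·7H2O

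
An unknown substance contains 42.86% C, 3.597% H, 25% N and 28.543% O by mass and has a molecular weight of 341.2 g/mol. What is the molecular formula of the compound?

Assume 100 g: 42.86 g C, 3.597 g H, 25 g N, 28.543 g O.
n(C) = 42.86/12.01 = 3.569, n(H) = 3.597/1.008 = 3.568, n(N) = 25/14.01 = 1.784, n(O) = 28.543/16.00 = 1.784
Smallest is O at 1.784 mol; normalising gives C 2.000, H 2.000, N 1.000, O 1.000
→ C2H2NO
Empirical-formula mass = 56.05 g/mol
n = 341.2 / 56.05 = 6.09 ≈ 6
Molecular formula = (C2H2NO)×6 = C12H12N6O6

C12H12N6O6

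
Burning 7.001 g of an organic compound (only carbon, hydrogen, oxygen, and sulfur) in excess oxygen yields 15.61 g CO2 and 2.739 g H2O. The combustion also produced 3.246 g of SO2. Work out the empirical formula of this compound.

C7H6OS

mol C = 15.61 / 44.01 = 0.3547; mass C = 0.3547 × 12.01 = 4.260 g
mol H = 2 × (2.739 / 18.02) = 0.3040; mass H = 0.3040 × 1.008 = 0.3064 g
mol S = 3.246 / 64.07 = 0.05066; mass S = 1.625 g
mass O = 7.001 − (6.191) = 0.8099 g → mol O = 0.05062
Ratios (÷ 0.05062): C 7.007, H 6.005, O 1.000, S 1.001
≈ 7:6:1:1 → C7H6OS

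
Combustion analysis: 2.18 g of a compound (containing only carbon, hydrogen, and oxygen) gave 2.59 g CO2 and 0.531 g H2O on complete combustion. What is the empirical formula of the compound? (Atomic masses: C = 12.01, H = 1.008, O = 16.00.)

C2H2O3

mol C = 2.59 / 44.01 = 0.05885; mass C = 0.05885 × 12.01 = 0.7068 g
mol H = 2 × (0.531 / 18.02) = 0.05893; mass H = 0.05893 × 1.008 = 0.05941 g
mass O = 2.18 − (0.7662) = 1.414 g → mol O = 0.08836
Ratios (÷ 0.05885): C 1.000, H 1.001, O 1.501
×2: C 2.00, H 2.00, O 3.00 → C2H2O3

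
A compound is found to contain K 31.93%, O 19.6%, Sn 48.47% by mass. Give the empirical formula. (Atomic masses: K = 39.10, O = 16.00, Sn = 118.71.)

Assume 100 g: 31.93 g K, 19.6 g O, 48.47 g Sn.
Moles — K: 31.93 / 39.10 = 0.8166 mol; O: 19.6 / 16.00 = 1.225 mol; Sn: 48.47 / 118.71 = 0.4083 mol
Ratios (÷ 0.4083): K 2.000, O 3.000, Sn 1.000
→ K2O3Sn

K2O3Sn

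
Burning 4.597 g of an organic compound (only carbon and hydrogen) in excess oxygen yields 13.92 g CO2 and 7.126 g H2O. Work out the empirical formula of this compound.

mol C = 13.92 / 44.01 = 0.3163; mass C = 0.3163 × 12.01 = 3.799 g
mol H = 2 × (7.126 / 18.02) = 0.7909; mass H = 0.7909 × 1.008 = 0.7972 g
Smallest is C at 0.3163 mol; normalising gives C 1.000, H 2.501
×2: C 2.00, H 5.00 → C2H5

C2H5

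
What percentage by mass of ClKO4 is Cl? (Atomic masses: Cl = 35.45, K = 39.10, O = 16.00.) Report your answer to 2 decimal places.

Molar mass = 1(35.45) + 1(39.10) + 4(16.00) = 138.550 g/mol
Mass of Cl per mole = 1 × 35.45 = 35.450 g
% Cl = 35.450 / 138.550 × 100 = 25.59%

25.59%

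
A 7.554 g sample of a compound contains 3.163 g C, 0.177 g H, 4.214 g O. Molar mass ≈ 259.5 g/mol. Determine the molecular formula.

C9H6O9

C: 3.163 g ÷ 12.01 g/mol = 0.2634 mol
H: 0.177 g ÷ 1.008 g/mol = 0.1756 mol
O: 4.214 g ÷ 16.00 g/mol = 0.2634 mol
Divide by the smallest (0.1756 mol H): C 1.500, H 1.000, O 1.500
×2: C 3.00, H 2.00, O 3.00 → C3H2O3
Empirical-formula mass = 86.05 g/mol
n = 259.5 / 86.05 = 3.02 ≈ 3
Molecular formula = (C3H2O3)×3 = C9H6O9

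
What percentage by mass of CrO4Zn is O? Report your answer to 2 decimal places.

Molar mass = 1(52.00) + 4(16.00) + 1(65.38) = 181.380 g/mol
Mass of O per mole = 4 × 16.00 = 64.000 g
% O = 64.000 / 181.380 × 100 = 35.29%

35.29%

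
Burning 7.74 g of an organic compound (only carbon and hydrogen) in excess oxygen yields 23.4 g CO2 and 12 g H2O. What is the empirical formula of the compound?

mol C = 23.4 / 44.01 = 0.5317; mass C = 0.5317 × 12.01 = 6.386 g
mol H = 2 × (12 / 18.02) = 1.332; mass H = 1.332 × 1.008 = 1.343 g
Ratios (÷ 0.5317): C 1.000, H 2.505
Scaling by 2: C 2.00, H 5.01 → C2H5

C2H5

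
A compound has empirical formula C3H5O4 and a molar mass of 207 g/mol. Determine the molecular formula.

Empirical-formula mass = 105.07 g/mol
n = 207 / 105.07 = 1.97 ≈ 2
Molecular formula = (C3H5O4)2 = C6H10O8

C6H10O8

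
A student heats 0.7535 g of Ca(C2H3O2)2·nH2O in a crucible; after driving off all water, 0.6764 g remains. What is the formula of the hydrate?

Ca(C2H3O2)2·H2O

Mass of water lost = 0.7535 − 0.6764 = 0.0771 g → 0.0771 / 18.02 = 0.004279 mol H2O
Molar mass of Ca(C2H3O2)2 = 158.17 g/mol → mol Ca(C2H3O2)2 = 0.6764 / 158.17 = 0.004276
n = 0.004279 / 0.004276 = 1.00 ≈ 1 → Ca(C2H3O2)2·H2O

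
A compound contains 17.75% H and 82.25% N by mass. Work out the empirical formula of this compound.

Assume 100 g: 17.75 g H, 82.25 g N.
Moles — H: 17.75 / 1.008 = 17.61 mol; N: 82.25 / 14.01 = 5.871 mol
Smallest is N at 5.871 mol; normalising gives H 2.999, N 1.000
Ratio ≈ 3:1, so the empirical formula is H3N

H3N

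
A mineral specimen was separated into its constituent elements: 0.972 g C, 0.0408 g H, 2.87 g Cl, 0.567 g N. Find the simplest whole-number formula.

Moles — C: 0.972 / 12.01 = 0.08093 mol; H: 0.0408 / 1.008 = 0.04048 mol; Cl: 2.87 / 35.45 = 0.08096 mol; N: 0.567 / 14.01 = 0.04047 mol
Ratios (÷ 0.04047): C 2.000, H 1.000, Cl 2.000, N 1.000
≈ 2:1:2:1 → C2HCl2N

C2HCl2N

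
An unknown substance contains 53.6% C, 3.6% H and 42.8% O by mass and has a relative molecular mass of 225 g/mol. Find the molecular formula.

C10H8O6

Assume 100 g: 53.6 g C, 3.6 g H, 42.8 g O.
Moles — C: 53.6 / 12.01 = 4.463 mol; H: 3.6 / 1.008 = 3.571 mol; O: 42.8 / 16.00 = 2.675 mol
Ratios (÷ 2.675): C 1.668, H 1.335, O 1.000
Scaling by 3: C 5.01, H 4.01, O 3.00 → C5H4O3
Empirical-formula mass = 112.08 g/mol
n = 225 / 112.08 = 2.01 ≈ 2
Molecular formula = (C5H4O3)×2 = C10H8O6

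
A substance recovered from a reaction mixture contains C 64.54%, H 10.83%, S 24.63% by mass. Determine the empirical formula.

C7H14S

Assume 100 g: 64.54 g C, 10.83 g H, 24.63 g S.
C: 64.54 g ÷ 12.01 g/mol = 5.374 mol
H: 10.83 g ÷ 1.008 g/mol = 10.74 mol
S: 24.63 g ÷ 32.07 g/mol = 0.768 mol
Smallest is S at 0.768 mol; normalising gives C 6.997, H 13.990, S 1.000
≈ 7:14:1 → C7H14S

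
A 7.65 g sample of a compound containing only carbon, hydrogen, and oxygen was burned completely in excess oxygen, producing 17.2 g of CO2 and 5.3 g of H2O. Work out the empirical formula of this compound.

mol C = 17.2 / 44.01 = 0.3908; mass C = 0.3908 × 12.01 = 4.694 g
mol H = 2 × (5.3 / 18.02) = 0.5882; mass H = 0.5882 × 1.008 = 0.5929 g
mass O = 7.65 − (5.287) = 2.363 g → mol O = 0.1477
Ratios (÷ 0.1477): C 2.646, H 3.982, O 1.000
Multiply by 3: C 7.94, H 11.95, O 3.00 → C8H12O3

C8H12O3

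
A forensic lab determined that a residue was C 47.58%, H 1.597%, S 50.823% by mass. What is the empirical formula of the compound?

Assume 100 g: 47.58 g C, 1.597 g H, 50.823 g S.
Moles — C: 47.58 / 12.01 = 3.962 mol; H: 1.597 / 1.008 = 1.584 mol; S: 50.823 / 32.07 = 1.585 mol
Divide by the smallest (1.584 mol H): C 2.501, H 1.000, S 1.000
Scaling by 2: C 5.00, H 2.00, S 2.00 → C5H2S2

C5H2S2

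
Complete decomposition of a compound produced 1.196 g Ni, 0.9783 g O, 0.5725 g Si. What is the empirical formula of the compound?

Moles — Ni: 1.196 / 58.69 = 0.02038 mol; O: 0.9783 / 16.00 = 0.06114 mol; Si: 0.5725 / 28.09 = 0.02038 mol
Divide by the smallest (0.02038 mol Ni): Ni 1.000, O 3.000, Si 1.000
→ NiO3Si

NiO3Si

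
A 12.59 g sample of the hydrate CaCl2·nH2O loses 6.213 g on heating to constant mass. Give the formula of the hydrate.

Mass of anhydrous CaCl2 = 12.59 − 6.213 = 6.377 g
mol H2O = 6.213 / 18.02 = 0.3448
Molar mass of CaCl2 = 110.98 g/mol → mol CaCl2 = 6.377 / 110.98 = 0.05746
n = 0.3448 / 0.05746 = 6.00 ≈ 6 → CaCl2·6H2O

CaCl2·6H2O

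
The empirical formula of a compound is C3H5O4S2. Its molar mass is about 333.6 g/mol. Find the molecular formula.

Empirical-formula mass = 169.21 g/mol
n = 333.6 / 169.21 = 1.97 ≈ 2
Molecular formula = (C3H5O4S2)2 = C6H10O8S4

C6H10O8S4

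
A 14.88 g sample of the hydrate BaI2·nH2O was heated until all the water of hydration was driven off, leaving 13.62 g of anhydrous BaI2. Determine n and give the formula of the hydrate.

BaI2·2H2O

Mass of water lost = 14.88 − 13.62 = 1.26 g → 1.26 / 18.02 = 0.06992 mol H2O
Molar mass of BaI2 = 391.13 g/mol → mol BaI2 = 13.62 / 391.13 = 0.03482
n = 0.06992 / 0.03482 = 2.01 ≈ 2 → BaI2·2H2O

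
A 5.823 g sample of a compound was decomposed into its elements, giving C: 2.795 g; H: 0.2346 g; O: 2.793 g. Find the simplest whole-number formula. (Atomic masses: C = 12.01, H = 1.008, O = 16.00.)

Moles — C: 2.795 / 12.01 = 0.2327 mol; H: 0.2346 / 1.008 = 0.2327 mol; O: 2.793 / 16.00 = 0.1746 mol
Smallest is O at 0.1746 mol; normalising gives C 1.333, H 1.333, O 1.000
×3: C 4.00, H 4.00, O 3.00 → C4H4O3

C4H4O3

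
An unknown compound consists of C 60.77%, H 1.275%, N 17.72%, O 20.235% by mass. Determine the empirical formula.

Assume 100 g: 60.77 g C, 1.275 g H, 17.72 g N, 20.235 g O.
n(C) = 60.77/12.01 = 5.06, n(H) = 1.275/1.008 = 1.265, n(N) = 17.72/14.01 = 1.265, n(O) = 20.235/16.00 = 1.265
Ratios (÷ 1.265): C 4.001, H 1.000, N 1.000, O 1.000
≈ 4:1:1:1 → C4HNO

C4HNO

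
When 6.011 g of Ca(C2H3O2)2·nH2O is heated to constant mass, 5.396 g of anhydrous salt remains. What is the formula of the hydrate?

Ca(C2H3O2)2·H2O

Mass of water lost = 6.011 − 5.396 = 0.615 g → 0.615 / 18.02 = 0.03413 mol H2O
Molar mass of Ca(C2H3O2)2 = 158.17 g/mol → mol Ca(C2H3O2)2 = 5.396 / 158.17 = 0.03412
n = 0.03413 / 0.03412 = 1.00 ≈ 1 → Ca(C2H3O2)2·H2O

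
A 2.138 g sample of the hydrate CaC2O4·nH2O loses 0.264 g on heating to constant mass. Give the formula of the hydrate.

CaC2O4·H2O

Mass of anhydrous CaC2O4 = 2.138 − 0.264 = 1.874 g
mol H2O = 0.264 / 18.02 = 0.01465
Molar mass of CaC2O4 = 128.10 g/mol → mol CaC2O4 = 1.874 / 128.10 = 0.01463
n = 0.01465 / 0.01463 = 1.00 ≈ 1 → CaC2O4·H2O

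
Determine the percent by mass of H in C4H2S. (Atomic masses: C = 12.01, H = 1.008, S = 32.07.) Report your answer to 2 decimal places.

Molar mass = 4(12.01) + 2(1.008) + 1(32.07) = 82.126 g/mol
Mass of H per mole = 2 × 1.008 = 2.016 g
% H = 2.016 / 82.126 × 100 = 2.45%

2.45%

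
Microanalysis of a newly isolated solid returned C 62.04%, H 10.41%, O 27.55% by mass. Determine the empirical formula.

Assume 100 g: 62.04 g C, 10.41 g H, 27.55 g O.
C: 62.04 g ÷ 12.01 g/mol = 5.166 mol
H: 10.41 g ÷ 1.008 g/mol = 10.33 mol
O: 27.55 g ÷ 16.00 g/mol = 1.722 mol
Divide by the smallest (1.722 mol O): C 3.000, H 5.998, O 1.000
→ C3H6O

C3H6O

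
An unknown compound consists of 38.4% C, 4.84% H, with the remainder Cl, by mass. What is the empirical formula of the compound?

C2H3Cl

Assume 100 g: 38.4 g C, 4.84 g H, 56.76 g Cl.
n(C) = 38.4/12.01 = 3.197, n(H) = 4.84/1.008 = 4.802, n(Cl) = 56.76/35.45 = 1.601
Ratios (÷ 1.601): C 1.997, H 2.999, Cl 1.000
→ C2H3Cl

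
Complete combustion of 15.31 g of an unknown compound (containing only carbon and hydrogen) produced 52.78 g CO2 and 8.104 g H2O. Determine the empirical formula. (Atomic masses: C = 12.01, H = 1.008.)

C4H3

mol C = 52.78 / 44.01 = 1.199; mass C = 1.199 × 12.01 = 14.40 g
mol H = 2 × (8.104 / 18.02) = 0.8994; mass H = 0.8994 × 1.008 = 0.9066 g
Ratios (÷ 0.8994): C 1.333, H 1.000
×3: C 4.00, H 3.00 → C4H3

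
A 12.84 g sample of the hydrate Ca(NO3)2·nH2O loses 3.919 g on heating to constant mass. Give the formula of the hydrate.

Mass of anhydrous Ca(NO3)2 = 12.84 − 3.919 = 8.921 g
mol H2O = 3.919 / 18.02 = 0.2175
Molar mass of Ca(NO3)2 = 164.10 g/mol → mol Ca(NO3)2 = 8.921 / 164.10 = 0.05436
n = 0.2175 / 0.05436 = 4.00 ≈ 4 → Ca(NO3)2·4H2O

Ca(NO3)2·4H2O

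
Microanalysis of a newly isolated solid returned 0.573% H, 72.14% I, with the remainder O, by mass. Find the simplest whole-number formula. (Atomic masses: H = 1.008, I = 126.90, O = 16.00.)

HIO3

Assume 100 g: 0.573 g H, 72.14 g I, 27.287 g O.
n(H) = 0.573/1.008 = 0.5685, n(I) = 72.14/126.90 = 0.5685, n(O) = 27.287/16.00 = 1.705
Smallest is H at 0.5685 mol; normalising gives H 1.000, I 1.000, O 3.000
Ratio ≈ 1:1:3, so the empirical formula is HIO3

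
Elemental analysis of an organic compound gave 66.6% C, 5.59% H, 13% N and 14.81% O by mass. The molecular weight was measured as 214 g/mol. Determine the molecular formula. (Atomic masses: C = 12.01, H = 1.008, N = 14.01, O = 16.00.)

Assume 100 g: 66.6 g C, 5.59 g H, 13 g N, 14.81 g O.
n(C) = 66.6/12.01 = 5.545, n(H) = 5.59/1.008 = 5.546, n(N) = 13/14.01 = 0.9279, n(O) = 14.81/16.00 = 0.9256
Divide by the smallest (0.9256 mol O): C 5.991, H 5.991, N 1.002, O 1.000
≈ 6:6:1:1 → C6H6NO
Empirical-formula mass = 108.12 g/mol
n = 214 / 108.12 = 1.98 ≈ 2
Molecular formula = (C6H6NO)×2 = C12H12N2O2

C12H12N2O2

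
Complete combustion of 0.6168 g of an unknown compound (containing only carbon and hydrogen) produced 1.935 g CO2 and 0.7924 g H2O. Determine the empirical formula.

mol C = 1.935 / 44.01 = 0.04397; mass C = 0.04397 × 12.01 = 0.5280 g
mol H = 2 × (0.7924 / 18.02) = 0.08795; mass H = 0.08795 × 1.008 = 0.08865 g
Ratios (÷ 0.04397): C 1.000, H 2.000
≈ 1:2 → CH2

CH2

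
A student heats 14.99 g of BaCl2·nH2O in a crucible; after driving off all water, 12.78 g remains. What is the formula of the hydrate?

BaCl2·2H2O

Mass of water lost = 14.99 − 12.78 = 2.21 g → 2.21 / 18.02 = 0.1226 mol H2O
Molar mass of BaCl2 = 208.23 g/mol → mol BaCl2 = 12.78 / 208.23 = 0.06137
n = 0.1226 / 0.06137 = 2.00 ≈ 2 → BaCl2·2H2O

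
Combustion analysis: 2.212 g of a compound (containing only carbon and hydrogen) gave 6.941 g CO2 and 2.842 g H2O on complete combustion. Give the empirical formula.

CH2

mol C = 6.941 / 44.01 = 0.1577; mass C = 0.1577 × 12.01 = 1.894 g
mol H = 2 × (2.842 / 18.02) = 0.3154; mass H = 0.3154 × 1.008 = 0.3180 g
Smallest is C at 0.1577 mol; normalising gives C 1.000, H 2.000
→ CH2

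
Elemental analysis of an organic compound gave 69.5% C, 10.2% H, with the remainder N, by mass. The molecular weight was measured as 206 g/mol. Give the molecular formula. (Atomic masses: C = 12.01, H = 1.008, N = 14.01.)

Assume 100 g: 69.5 g C, 10.2 g H, 20.3 g N.
Moles — C: 69.5 / 12.01 = 5.787 mol; H: 10.2 / 1.008 = 10.12 mol; N: 20.3 / 14.01 = 1.449 mol
Smallest is N at 1.449 mol; normalising gives C 3.994, H 6.984, N 1.000
≈ 4:7:1 → C4H7N
Empirical-formula mass = 69.11 g/mol
n = 206 / 69.11 = 2.98 ≈ 3
Molecular formula = (C4H7N)×3 = C12H21N3

C12H21N3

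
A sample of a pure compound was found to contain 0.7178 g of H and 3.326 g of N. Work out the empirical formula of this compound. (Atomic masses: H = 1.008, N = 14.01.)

H3N

n(H) = 0.7178/1.008 = 0.7121, n(N) = 3.326/14.01 = 0.2374
Divide by the smallest (0.2374 mol N): H 3.000, N 1.000
Ratio ≈ 3:1, so the empirical formula is H3N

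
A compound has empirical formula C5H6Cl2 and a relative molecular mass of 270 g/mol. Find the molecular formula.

Empirical-formula mass = 137.00 g/mol
n = 270 / 137.00 = 1.97 ≈ 2
Molecular formula = (C5H6Cl2)2 = C10H12Cl4

C10H12Cl4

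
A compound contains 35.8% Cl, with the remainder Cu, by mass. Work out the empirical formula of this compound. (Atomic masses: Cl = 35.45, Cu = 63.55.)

ClCu

Assume 100 g: 35.8 g Cl, 64.2 g Cu.
n(Cl) = 35.8/35.45 = 1.01, n(Cu) = 64.2/63.55 = 1.01
Ratios (÷ 1.01): Cl 1.000, Cu 1.000
Ratio ≈ 1:1, so the empirical formula is ClCu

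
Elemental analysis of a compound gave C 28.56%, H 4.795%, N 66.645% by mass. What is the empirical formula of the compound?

CH2N2

Assume 100 g: 28.56 g C, 4.795 g H, 66.645 g N.
n(C) = 28.56/12.01 = 2.378, n(H) = 4.795/1.008 = 4.757, n(N) = 66.645/14.01 = 4.757
Divide by the smallest (2.378 mol C): C 1.000, H 2.000, N 2.000
Ratio ≈ 1:2:2, so the empirical formula is CH2N2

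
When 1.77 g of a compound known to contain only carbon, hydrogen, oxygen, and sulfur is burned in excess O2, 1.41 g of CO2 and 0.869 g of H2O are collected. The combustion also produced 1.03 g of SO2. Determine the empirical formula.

mol C = 1.41 / 44.01 = 0.03204; mass C = 0.03204 × 12.01 = 0.3848 g
mol H = 2 × (0.869 / 18.02) = 0.09645; mass H = 0.09645 × 1.008 = 0.09722 g
mol S = 1.03 / 64.07 = 0.01608; mass S = 0.5156 g
mass O = 1.77 − (0.9976) = 0.7724 g → mol O = 0.04828
Smallest is S at 0.01608 mol; normalising gives C 1.993, H 5.999, O 3.003, S 1.000
Ratio ≈ 2:6:3:1, so the empirical formula is C2H6O3S

C2H6O3S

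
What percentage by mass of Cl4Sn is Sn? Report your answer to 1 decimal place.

Molar mass = 4(35.45) + 1(118.71) = 260.510 g/mol
Mass of Sn per mole = 1 × 118.71 = 118.710 g
% Sn = 118.710 / 260.510 × 100 = 45.6%

45.6%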